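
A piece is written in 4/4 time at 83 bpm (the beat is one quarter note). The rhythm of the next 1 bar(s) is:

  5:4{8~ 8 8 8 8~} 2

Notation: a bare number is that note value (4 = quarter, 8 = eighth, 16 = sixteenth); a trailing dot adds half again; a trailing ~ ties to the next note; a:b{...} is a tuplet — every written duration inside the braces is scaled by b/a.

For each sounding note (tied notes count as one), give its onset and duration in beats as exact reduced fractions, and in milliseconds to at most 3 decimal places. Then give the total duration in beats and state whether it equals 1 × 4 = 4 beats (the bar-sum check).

1) 0.0ms=0b +578.313ms=4/5b
2) 578.313ms=4/5b +289.157ms=2/5b
3) 867.47ms=6/5b +289.157ms=2/5b
4) 1156.627ms=8/5b +1734.94ms=12/5b
Σ=4b of 4 (83bpm 4/4) — PASS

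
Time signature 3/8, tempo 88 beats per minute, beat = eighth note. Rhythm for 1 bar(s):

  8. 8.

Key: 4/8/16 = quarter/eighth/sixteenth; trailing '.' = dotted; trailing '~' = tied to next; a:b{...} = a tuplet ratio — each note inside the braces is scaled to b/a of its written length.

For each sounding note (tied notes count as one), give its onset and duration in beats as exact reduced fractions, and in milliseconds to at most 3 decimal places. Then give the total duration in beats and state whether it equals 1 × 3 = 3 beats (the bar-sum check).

1) 0.0ms=0b +1022.727ms=3/2b
2) 1022.727ms=3/2b +1022.727ms=3/2b
Σ=3b of 3 (88bpm 3/8) — PASS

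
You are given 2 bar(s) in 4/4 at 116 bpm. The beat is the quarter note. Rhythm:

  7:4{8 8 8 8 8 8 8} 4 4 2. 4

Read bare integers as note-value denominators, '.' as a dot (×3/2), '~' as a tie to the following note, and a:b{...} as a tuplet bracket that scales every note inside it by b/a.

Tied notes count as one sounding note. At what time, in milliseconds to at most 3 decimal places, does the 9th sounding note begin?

note 9 onset = 3b = 1551.724ms

1. 0.0ms @ 0 + 147.783ms (2/7)
2. 147.783ms @ 2/7 + 147.783ms (2/7)
3. 295.567ms @ 4/7 + 147.783ms (2/7)
4. 443.35ms @ 6/7 + 147.783ms (2/7)
5. 591.133ms @ 8/7 + 147.783ms (2/7)
6. 738.916ms @ 10/7 + 147.783ms (2/7)
7. 886.7ms @ 12/7 + 147.783ms (2/7)
8. 1034.483ms @ 2 + 517.241ms (1)
9. 1551.724ms @ 3 + 517.241ms (1)
10. 2068.966ms @ 4 + 1551.724ms (3)
11. 3620.69ms @ 7 + 517.241ms (1)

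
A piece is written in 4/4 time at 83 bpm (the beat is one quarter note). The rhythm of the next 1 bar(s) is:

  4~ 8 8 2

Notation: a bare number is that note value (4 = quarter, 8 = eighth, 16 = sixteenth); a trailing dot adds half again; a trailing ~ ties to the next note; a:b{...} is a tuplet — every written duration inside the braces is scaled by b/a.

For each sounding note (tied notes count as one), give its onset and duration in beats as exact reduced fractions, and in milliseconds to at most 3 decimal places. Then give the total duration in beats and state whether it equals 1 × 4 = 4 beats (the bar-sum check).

1) 0.0ms=0b +1084.337ms=3/2b
2) 1084.337ms=3/2b +361.446ms=1/2b
3) 1445.783ms=2b +1445.783ms=2b
Σ=4b of 4 (83bpm 4/4) — PASS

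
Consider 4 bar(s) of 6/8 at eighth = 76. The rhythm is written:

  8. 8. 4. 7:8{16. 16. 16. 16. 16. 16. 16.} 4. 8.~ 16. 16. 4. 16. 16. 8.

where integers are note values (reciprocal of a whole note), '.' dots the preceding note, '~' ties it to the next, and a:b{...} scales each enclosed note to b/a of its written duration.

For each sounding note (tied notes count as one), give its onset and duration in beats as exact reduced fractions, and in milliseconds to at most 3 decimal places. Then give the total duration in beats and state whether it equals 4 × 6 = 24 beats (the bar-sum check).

1) 0.0ms=0b +1184.211ms=3/2b
2) 1184.211ms=3/2b +1184.211ms=3/2b
3) 2368.421ms=3b +2368.421ms=3b
4) 4736.842ms=6b +676.692ms=6/7b
5) 5413.534ms=48/7b +676.692ms=6/7b
6) 6090.226ms=54/7b +676.692ms=6/7b
7) 6766.917ms=60/7b +676.692ms=6/7b
8) 7443.609ms=66/7b +676.692ms=6/7b
9) 8120.301ms=72/7b +676.692ms=6/7b
10) 8796.992ms=78/7b +676.692ms=6/7b
11) 9473.684ms=12b +2368.421ms=3b
12) 11842.105ms=15b +1776.316ms=9/4b
13) 13618.421ms=69/4b +592.105ms=3/4b
14) 14210.526ms=18b +2368.421ms=3b
15) 16578.947ms=21b +592.105ms=3/4b
16) 17171.053ms=87/4b +592.105ms=3/4b
17) 17763.158ms=45/2b +1184.211ms=3/2b
Σ=24b of 24 (76bpm 6/8) — PASS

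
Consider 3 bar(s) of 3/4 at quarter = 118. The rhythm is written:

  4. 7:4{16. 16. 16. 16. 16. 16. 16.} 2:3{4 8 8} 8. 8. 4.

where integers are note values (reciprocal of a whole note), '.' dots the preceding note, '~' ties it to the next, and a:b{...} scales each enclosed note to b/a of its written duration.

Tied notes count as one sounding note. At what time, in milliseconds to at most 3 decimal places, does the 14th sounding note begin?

note 14 onset = 15/2b = 3813.559ms

1. 0.0ms @ 0 + 762.712ms (3/2)
2. 762.712ms @ 3/2 + 108.959ms (3/14)
3. 871.671ms @ 12/7 + 108.959ms (3/14)
4. 980.63ms @ 27/14 + 108.959ms (3/14)
5. 1089.588ms @ 15/7 + 108.959ms (3/14)
6. 1198.547ms @ 33/14 + 108.959ms (3/14)
7. 1307.506ms @ 18/7 + 108.959ms (3/14)
8. 1416.465ms @ 39/14 + 108.959ms (3/14)
9. 1525.424ms @ 3 + 762.712ms (3/2)
10. 2288.136ms @ 9/2 + 381.356ms (3/4)
11. 2669.492ms @ 21/4 + 381.356ms (3/4)
12. 3050.847ms @ 6 + 381.356ms (3/4)
13. 3432.203ms @ 27/4 + 381.356ms (3/4)
14. 3813.559ms @ 15/2 + 762.712ms (3/2)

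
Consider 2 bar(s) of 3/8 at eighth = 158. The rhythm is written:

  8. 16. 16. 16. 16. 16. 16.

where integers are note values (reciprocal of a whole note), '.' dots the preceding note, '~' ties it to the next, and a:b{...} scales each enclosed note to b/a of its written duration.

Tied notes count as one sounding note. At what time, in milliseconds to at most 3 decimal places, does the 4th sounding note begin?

1. 0.0ms @ 0 + 569.62ms (3/2)
2. 569.62ms @ 3/2 + 284.81ms (3/4)
3. 854.43ms @ 9/4 + 284.81ms (3/4)
4. 1139.241ms @ 3 + 284.81ms (3/4)
5. 1424.051ms @ 15/4 + 284.81ms (3/4)
6. 1708.861ms @ 9/2 + 284.81ms (3/4)
7. 1993.671ms @ 21/4 + 284.81ms (3/4)

note 4 onset = 3b = 1139.241ms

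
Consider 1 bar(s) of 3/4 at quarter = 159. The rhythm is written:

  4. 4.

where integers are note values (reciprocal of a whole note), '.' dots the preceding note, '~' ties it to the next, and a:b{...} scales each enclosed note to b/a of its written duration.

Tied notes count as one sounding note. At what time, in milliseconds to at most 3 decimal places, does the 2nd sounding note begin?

1. 0.0ms @ 0 + 566.038ms (3/2)
2. 566.038ms @ 3/2 + 566.038ms (3/2)

note 2 onset = 3/2b = 566.038ms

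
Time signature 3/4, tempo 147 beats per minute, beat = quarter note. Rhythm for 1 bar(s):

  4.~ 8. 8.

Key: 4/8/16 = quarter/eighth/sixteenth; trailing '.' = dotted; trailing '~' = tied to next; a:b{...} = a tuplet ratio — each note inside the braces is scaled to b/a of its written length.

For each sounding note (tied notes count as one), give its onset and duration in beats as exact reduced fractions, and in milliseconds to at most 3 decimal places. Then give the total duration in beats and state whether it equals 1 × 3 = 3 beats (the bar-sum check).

1) 0.0ms=0b +918.367ms=9/4b
2) 918.367ms=9/4b +306.122ms=3/4b
Σ=3b of 3 (147bpm 3/4) — PASS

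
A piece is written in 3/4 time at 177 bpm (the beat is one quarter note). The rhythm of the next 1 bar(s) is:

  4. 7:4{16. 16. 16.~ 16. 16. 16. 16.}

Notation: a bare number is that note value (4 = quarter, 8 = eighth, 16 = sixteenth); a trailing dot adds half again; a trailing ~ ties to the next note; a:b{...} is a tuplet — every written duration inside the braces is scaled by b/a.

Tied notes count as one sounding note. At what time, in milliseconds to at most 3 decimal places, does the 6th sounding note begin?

note 6 onset = 18/7b = 871.671ms

1. 0.0ms @ 0 + 508.475ms (3/2)
2. 508.475ms @ 3/2 + 72.639ms (3/14)
3. 581.114ms @ 12/7 + 72.639ms (3/14)
4. 653.753ms @ 27/14 + 145.278ms (3/7)
5. 799.031ms @ 33/14 + 72.639ms (3/14)
6. 871.671ms @ 18/7 + 72.639ms (3/14)
7. 944.31ms @ 39/14 + 72.639ms (3/14)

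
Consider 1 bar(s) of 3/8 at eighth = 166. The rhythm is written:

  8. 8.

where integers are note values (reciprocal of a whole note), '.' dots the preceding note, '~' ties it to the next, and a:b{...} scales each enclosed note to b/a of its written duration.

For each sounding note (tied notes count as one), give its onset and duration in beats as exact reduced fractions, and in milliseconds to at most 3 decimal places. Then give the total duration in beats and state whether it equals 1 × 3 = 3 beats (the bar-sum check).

1) 0.0ms=0b +542.169ms=3/2b
2) 542.169ms=3/2b +542.169ms=3/2b
Σ=3b of 3 (166bpm 3/8) — PASS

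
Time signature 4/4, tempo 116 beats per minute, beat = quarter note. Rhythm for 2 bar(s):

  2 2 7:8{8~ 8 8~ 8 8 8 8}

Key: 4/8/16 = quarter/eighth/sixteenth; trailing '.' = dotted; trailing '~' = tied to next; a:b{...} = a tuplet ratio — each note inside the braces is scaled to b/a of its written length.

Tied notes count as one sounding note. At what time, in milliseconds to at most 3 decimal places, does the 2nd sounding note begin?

note 2 onset = 2b = 1034.483ms

1. 0.0ms @ 0 + 1034.483ms (2)
2. 1034.483ms @ 2 + 1034.483ms (2)
3. 2068.966ms @ 4 + 591.133ms (8/7)
4. 2660.099ms @ 36/7 + 591.133ms (8/7)
5. 3251.232ms @ 44/7 + 295.567ms (4/7)
6. 3546.798ms @ 48/7 + 295.567ms (4/7)
7. 3842.365ms @ 52/7 + 295.567ms (4/7)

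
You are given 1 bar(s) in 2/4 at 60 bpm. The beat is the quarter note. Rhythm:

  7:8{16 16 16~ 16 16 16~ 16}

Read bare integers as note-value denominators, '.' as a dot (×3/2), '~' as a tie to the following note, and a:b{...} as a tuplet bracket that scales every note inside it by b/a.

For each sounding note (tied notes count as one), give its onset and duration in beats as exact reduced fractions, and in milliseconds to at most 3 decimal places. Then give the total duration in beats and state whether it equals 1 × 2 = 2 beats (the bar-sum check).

1) 0.0ms=0b +285.714ms=2/7b
2) 285.714ms=2/7b +285.714ms=2/7b
3) 571.429ms=4/7b +571.429ms=4/7b
4) 1142.857ms=8/7b +285.714ms=2/7b
5) 1428.571ms=10/7b +571.429ms=4/7b
Σ=2b of 2 (60bpm 2/4) — PASS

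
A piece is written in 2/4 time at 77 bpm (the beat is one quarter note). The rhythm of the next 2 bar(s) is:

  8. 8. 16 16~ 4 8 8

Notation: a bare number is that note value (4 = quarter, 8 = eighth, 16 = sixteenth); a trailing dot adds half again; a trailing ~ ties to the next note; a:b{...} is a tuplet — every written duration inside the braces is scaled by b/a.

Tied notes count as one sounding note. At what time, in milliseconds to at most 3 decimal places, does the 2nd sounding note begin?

note 2 onset = 3/4b = 584.416ms

1. 0.0ms @ 0 + 584.416ms (3/4)
2. 584.416ms @ 3/4 + 584.416ms (3/4)
3. 1168.831ms @ 3/2 + 194.805ms (1/4)
4. 1363.636ms @ 7/4 + 974.026ms (5/4)
5. 2337.662ms @ 3 + 389.61ms (1/2)
6. 2727.273ms @ 7/2 + 389.61ms (1/2)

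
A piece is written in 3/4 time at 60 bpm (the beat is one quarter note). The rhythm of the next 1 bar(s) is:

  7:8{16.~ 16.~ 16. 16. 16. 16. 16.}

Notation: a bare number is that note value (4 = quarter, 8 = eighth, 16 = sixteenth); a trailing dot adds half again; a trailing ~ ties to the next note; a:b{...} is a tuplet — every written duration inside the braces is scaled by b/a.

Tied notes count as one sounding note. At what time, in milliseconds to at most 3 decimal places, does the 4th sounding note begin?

note 4 onset = 15/7b = 2142.857ms

1. 0.0ms @ 0 + 1285.714ms (9/7)
2. 1285.714ms @ 9/7 + 428.571ms (3/7)
3. 1714.286ms @ 12/7 + 428.571ms (3/7)
4. 2142.857ms @ 15/7 + 428.571ms (3/7)
5. 2571.429ms @ 18/7 + 428.571ms (3/7)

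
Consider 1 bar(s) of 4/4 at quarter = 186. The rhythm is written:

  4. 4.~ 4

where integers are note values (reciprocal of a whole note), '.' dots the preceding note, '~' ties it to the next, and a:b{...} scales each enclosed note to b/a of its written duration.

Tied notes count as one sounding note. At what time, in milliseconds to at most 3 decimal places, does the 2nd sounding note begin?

note 2 onset = 3/2b = 483.871ms

1. 0.0ms @ 0 + 483.871ms (3/2)
2. 483.871ms @ 3/2 + 806.452ms (5/2)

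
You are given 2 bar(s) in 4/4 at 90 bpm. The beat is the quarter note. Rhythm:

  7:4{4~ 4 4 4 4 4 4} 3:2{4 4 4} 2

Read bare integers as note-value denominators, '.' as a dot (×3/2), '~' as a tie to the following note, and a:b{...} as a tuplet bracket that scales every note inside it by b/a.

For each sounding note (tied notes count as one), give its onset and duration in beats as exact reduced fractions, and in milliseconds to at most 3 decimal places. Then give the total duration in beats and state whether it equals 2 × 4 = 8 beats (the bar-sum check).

1) 0.0ms=0b +761.905ms=8/7b
2) 761.905ms=8/7b +380.952ms=4/7b
3) 1142.857ms=12/7b +380.952ms=4/7b
4) 1523.81ms=16/7b +380.952ms=4/7b
5) 1904.762ms=20/7b +380.952ms=4/7b
6) 2285.714ms=24/7b +380.952ms=4/7b
7) 2666.667ms=4b +444.444ms=2/3b
8) 3111.111ms=14/3b +444.444ms=2/3b
9) 3555.556ms=16/3b +444.444ms=2/3b
10) 4000.0ms=6b +1333.333ms=2b
Σ=8b of 8 (90bpm 4/4) — PASS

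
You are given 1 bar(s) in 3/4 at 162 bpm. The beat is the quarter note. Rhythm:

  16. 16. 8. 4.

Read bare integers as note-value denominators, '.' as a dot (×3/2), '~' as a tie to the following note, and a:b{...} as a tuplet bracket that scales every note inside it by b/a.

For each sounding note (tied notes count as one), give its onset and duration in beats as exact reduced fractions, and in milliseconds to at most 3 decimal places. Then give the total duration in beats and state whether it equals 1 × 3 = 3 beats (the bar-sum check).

1) 0.0ms=0b +138.889ms=3/8b
2) 138.889ms=3/8b +138.889ms=3/8b
3) 277.778ms=3/4b +277.778ms=3/4b
4) 555.556ms=3/2b +555.556ms=3/2b
Σ=3b of 3 (162bpm 3/4) — PASS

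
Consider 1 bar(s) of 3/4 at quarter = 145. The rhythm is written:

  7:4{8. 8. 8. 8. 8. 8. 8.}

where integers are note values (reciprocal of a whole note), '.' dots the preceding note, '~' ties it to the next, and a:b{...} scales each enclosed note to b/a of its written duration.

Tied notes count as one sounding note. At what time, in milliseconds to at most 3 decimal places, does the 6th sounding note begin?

note 6 onset = 15/7b = 886.7ms

1. 0.0ms @ 0 + 177.34ms (3/7)
2. 177.34ms @ 3/7 + 177.34ms (3/7)
3. 354.68ms @ 6/7 + 177.34ms (3/7)
4. 532.02ms @ 9/7 + 177.34ms (3/7)
5. 709.36ms @ 12/7 + 177.34ms (3/7)
6. 886.7ms @ 15/7 + 177.34ms (3/7)
7. 1064.039ms @ 18/7 + 177.34ms (3/7)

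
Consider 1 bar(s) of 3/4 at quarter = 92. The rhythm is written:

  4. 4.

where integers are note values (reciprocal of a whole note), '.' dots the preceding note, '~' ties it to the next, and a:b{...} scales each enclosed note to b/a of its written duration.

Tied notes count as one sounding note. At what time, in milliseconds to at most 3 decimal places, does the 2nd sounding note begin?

1. 0.0ms @ 0 + 978.261ms (3/2)
2. 978.261ms @ 3/2 + 978.261ms (3/2)

note 2 onset = 3/2b = 978.261ms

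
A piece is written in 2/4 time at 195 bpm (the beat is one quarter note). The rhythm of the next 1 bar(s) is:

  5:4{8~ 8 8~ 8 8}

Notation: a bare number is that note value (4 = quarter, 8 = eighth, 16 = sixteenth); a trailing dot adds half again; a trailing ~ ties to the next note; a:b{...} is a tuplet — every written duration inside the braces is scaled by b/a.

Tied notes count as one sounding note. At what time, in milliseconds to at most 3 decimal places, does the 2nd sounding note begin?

note 2 onset = 4/5b = 246.154ms

1. 0.0ms @ 0 + 246.154ms (4/5)
2. 246.154ms @ 4/5 + 246.154ms (4/5)
3. 492.308ms @ 8/5 + 123.077ms (2/5)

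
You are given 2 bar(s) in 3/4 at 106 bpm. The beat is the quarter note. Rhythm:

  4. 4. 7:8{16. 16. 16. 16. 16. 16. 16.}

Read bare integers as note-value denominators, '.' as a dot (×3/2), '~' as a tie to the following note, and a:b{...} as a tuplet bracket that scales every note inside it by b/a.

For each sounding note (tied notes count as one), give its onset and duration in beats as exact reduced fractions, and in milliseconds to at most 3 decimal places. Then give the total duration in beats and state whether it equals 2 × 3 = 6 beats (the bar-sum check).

1) 0.0ms=0b +849.057ms=3/2b
2) 849.057ms=3/2b +849.057ms=3/2b
3) 1698.113ms=3b +242.588ms=3/7b
4) 1940.701ms=24/7b +242.588ms=3/7b
5) 2183.288ms=27/7b +242.588ms=3/7b
6) 2425.876ms=30/7b +242.588ms=3/7b
7) 2668.464ms=33/7b +242.588ms=3/7b
8) 2911.051ms=36/7b +242.588ms=3/7b
9) 3153.639ms=39/7b +242.588ms=3/7b
Σ=6b of 6 (106bpm 3/4) — PASS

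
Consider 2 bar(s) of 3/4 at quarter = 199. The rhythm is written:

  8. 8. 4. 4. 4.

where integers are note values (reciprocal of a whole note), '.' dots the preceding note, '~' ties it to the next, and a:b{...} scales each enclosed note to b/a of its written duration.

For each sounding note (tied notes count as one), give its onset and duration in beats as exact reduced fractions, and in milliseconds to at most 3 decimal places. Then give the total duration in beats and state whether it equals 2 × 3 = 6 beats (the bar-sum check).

1) 0.0ms=0b +226.131ms=3/4b
2) 226.131ms=3/4b +226.131ms=3/4b
3) 452.261ms=3/2b +452.261ms=3/2b
4) 904.523ms=3b +452.261ms=3/2b
5) 1356.784ms=9/2b +452.261ms=3/2b
Σ=6b of 6 (199bpm 3/4) — PASS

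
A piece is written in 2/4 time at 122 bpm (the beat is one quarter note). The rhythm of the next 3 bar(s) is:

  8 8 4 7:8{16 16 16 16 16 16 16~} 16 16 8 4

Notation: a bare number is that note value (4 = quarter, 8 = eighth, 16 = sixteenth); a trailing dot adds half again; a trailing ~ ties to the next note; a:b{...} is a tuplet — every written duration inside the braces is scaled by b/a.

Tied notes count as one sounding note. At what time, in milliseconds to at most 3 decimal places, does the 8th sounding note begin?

1. 0.0ms @ 0 + 245.902ms (1/2)
2. 245.902ms @ 1/2 + 245.902ms (1/2)
3. 491.803ms @ 1 + 491.803ms (1)
4. 983.607ms @ 2 + 140.515ms (2/7)
5. 1124.122ms @ 16/7 + 140.515ms (2/7)
6. 1264.637ms @ 18/7 + 140.515ms (2/7)
7. 1405.152ms @ 20/7 + 140.515ms (2/7)
8. 1545.667ms @ 22/7 + 140.515ms (2/7)
9. 1686.183ms @ 24/7 + 140.515ms (2/7)
10. 1826.698ms @ 26/7 + 263.466ms (15/28)
11. 2090.164ms @ 17/4 + 122.951ms (1/4)
12. 2213.115ms @ 9/2 + 245.902ms (1/2)
13. 2459.016ms @ 5 + 491.803ms (1)

note 8 onset = 22/7b = 1545.667ms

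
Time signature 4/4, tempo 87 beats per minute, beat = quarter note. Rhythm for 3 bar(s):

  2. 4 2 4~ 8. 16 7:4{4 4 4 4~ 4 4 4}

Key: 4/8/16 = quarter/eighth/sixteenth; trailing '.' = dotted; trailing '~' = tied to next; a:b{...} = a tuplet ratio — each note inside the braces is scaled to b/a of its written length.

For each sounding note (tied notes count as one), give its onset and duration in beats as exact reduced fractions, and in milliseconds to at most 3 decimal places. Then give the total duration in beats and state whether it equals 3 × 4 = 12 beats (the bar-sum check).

1) 0.0ms=0b +2068.966ms=3b
2) 2068.966ms=3b +689.655ms=1b
3) 2758.621ms=4b +1379.31ms=2b
4) 4137.931ms=6b +1206.897ms=7/4b
5) 5344.828ms=31/4b +172.414ms=1/4b
6) 5517.241ms=8b +394.089ms=4/7b
7) 5911.33ms=60/7b +394.089ms=4/7b
8) 6305.419ms=64/7b +394.089ms=4/7b
9) 6699.507ms=68/7b +788.177ms=8/7b
10) 7487.685ms=76/7b +394.089ms=4/7b
11) 7881.773ms=80/7b +394.089ms=4/7b
Σ=12b of 12 (87bpm 4/4) — PASS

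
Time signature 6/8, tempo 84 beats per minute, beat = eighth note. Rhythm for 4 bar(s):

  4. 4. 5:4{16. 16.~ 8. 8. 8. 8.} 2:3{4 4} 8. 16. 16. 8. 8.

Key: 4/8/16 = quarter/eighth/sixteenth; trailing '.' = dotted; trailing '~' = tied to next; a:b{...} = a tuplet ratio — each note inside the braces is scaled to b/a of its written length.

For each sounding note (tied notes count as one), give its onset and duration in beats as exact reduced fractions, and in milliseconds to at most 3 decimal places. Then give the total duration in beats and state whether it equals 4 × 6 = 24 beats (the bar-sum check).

1) 0.0ms=0b +2142.857ms=3b
2) 2142.857ms=3b +2142.857ms=3b
3) 4285.714ms=6b +428.571ms=3/5b
4) 4714.286ms=33/5b +1285.714ms=9/5b
5) 6000.0ms=42/5b +857.143ms=6/5b
6) 6857.143ms=48/5b +857.143ms=6/5b
7) 7714.286ms=54/5b +857.143ms=6/5b
8) 8571.429ms=12b +2142.857ms=3b
9) 10714.286ms=15b +2142.857ms=3b
10) 12857.143ms=18b +1071.429ms=3/2b
11) 13928.571ms=39/2b +535.714ms=3/4b
12) 14464.286ms=81/4b +535.714ms=3/4b
13) 15000.0ms=21b +1071.429ms=3/2b
14) 16071.429ms=45/2b +1071.429ms=3/2b
Σ=24b of 24 (84bpm 6/8) — PASS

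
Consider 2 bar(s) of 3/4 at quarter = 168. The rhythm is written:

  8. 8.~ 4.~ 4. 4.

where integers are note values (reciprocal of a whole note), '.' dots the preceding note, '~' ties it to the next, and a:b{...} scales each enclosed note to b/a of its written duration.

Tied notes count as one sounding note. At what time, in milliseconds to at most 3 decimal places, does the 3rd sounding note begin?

note 3 onset = 9/2b = 1607.143ms

1. 0.0ms @ 0 + 267.857ms (3/4)
2. 267.857ms @ 3/4 + 1339.286ms (15/4)
3. 1607.143ms @ 9/2 + 535.714ms (3/2)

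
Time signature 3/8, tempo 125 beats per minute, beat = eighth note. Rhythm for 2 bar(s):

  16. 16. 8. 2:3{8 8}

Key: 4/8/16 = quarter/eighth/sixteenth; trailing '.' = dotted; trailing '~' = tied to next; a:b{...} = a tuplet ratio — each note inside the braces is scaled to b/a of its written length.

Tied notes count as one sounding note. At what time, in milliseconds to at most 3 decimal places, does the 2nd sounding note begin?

1. 0.0ms @ 0 + 360.0ms (3/4)
2. 360.0ms @ 3/4 + 360.0ms (3/4)
3. 720.0ms @ 3/2 + 720.0ms (3/2)
4. 1440.0ms @ 3 + 720.0ms (3/2)
5. 2160.0ms @ 9/2 + 720.0ms (3/2)

note 2 onset = 3/4b = 360.0ms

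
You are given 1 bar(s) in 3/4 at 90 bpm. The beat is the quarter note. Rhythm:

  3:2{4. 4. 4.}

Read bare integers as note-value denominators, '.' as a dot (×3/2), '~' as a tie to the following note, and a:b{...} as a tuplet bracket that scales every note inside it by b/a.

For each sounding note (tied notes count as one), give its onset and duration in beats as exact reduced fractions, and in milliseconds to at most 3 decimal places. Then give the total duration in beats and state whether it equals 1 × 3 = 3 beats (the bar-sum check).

1) 0.0ms=0b +666.667ms=1b
2) 666.667ms=1b +666.667ms=1b
3) 1333.333ms=2b +666.667ms=1b
Σ=3b of 3 (90bpm 3/4) — PASS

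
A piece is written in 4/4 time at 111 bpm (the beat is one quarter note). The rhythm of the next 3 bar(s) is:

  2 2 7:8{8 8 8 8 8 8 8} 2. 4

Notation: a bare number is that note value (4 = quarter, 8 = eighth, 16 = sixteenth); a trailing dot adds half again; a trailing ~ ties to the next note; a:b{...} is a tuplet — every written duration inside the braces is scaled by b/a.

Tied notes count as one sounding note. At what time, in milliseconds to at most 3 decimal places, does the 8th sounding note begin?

1. 0.0ms @ 0 + 1081.081ms (2)
2. 1081.081ms @ 2 + 1081.081ms (2)
3. 2162.162ms @ 4 + 308.88ms (4/7)
4. 2471.042ms @ 32/7 + 308.88ms (4/7)
5. 2779.923ms @ 36/7 + 308.88ms (4/7)
6. 3088.803ms @ 40/7 + 308.88ms (4/7)
7. 3397.683ms @ 44/7 + 308.88ms (4/7)
8. 3706.564ms @ 48/7 + 308.88ms (4/7)
9. 4015.444ms @ 52/7 + 308.88ms (4/7)
10. 4324.324ms @ 8 + 1621.622ms (3)
11. 5945.946ms @ 11 + 540.541ms (1)

note 8 onset = 48/7b = 3706.564ms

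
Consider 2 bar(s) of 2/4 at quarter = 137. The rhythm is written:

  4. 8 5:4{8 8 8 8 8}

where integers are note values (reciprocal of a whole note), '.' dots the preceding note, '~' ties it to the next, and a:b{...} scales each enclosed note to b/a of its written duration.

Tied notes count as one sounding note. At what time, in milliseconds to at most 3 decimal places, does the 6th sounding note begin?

note 6 onset = 16/5b = 1401.46ms

1. 0.0ms @ 0 + 656.934ms (3/2)
2. 656.934ms @ 3/2 + 218.978ms (1/2)
3. 875.912ms @ 2 + 175.182ms (2/5)
4. 1051.095ms @ 12/5 + 175.182ms (2/5)
5. 1226.277ms @ 14/5 + 175.182ms (2/5)
6. 1401.46ms @ 16/5 + 175.182ms (2/5)
7. 1576.642ms @ 18/5 + 175.182ms (2/5)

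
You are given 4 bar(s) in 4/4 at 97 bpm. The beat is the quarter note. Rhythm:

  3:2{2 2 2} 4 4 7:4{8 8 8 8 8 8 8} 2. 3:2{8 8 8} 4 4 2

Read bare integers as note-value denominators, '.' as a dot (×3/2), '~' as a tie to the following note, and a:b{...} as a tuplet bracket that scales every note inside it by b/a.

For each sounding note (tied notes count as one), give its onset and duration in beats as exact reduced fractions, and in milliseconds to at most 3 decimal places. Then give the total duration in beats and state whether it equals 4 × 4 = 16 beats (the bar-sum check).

1) 0.0ms=0b +824.742ms=4/3b
2) 824.742ms=4/3b +824.742ms=4/3b
3) 1649.485ms=8/3b +824.742ms=4/3b
4) 2474.227ms=4b +618.557ms=1b
5) 3092.784ms=5b +618.557ms=1b
6) 3711.34ms=6b +176.73ms=2/7b
7) 3888.071ms=44/7b +176.73ms=2/7b
8) 4064.801ms=46/7b +176.73ms=2/7b
9) 4241.532ms=48/7b +176.73ms=2/7b
10) 4418.262ms=50/7b +176.73ms=2/7b
11) 4594.993ms=52/7b +176.73ms=2/7b
12) 4771.723ms=54/7b +176.73ms=2/7b
13) 4948.454ms=8b +1855.67ms=3b
14) 6804.124ms=11b +206.186ms=1/3b
15) 7010.309ms=34/3b +206.186ms=1/3b
16) 7216.495ms=35/3b +206.186ms=1/3b
17) 7422.68ms=12b +618.557ms=1b
18) 8041.237ms=13b +618.557ms=1b
19) 8659.794ms=14b +1237.113ms=2b
Σ=16b of 16 (97bpm 4/4) — PASS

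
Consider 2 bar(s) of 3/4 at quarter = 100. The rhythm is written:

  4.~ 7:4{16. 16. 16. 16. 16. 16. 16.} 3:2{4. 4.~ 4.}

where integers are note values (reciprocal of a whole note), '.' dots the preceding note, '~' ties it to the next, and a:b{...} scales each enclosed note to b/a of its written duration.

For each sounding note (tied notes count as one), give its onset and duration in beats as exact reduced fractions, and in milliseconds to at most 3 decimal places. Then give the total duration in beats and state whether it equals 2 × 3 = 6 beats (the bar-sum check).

1) 0.0ms=0b +1028.571ms=12/7b
2) 1028.571ms=12/7b +128.571ms=3/14b
3) 1157.143ms=27/14b +128.571ms=3/14b
4) 1285.714ms=15/7b +128.571ms=3/14b
5) 1414.286ms=33/14b +128.571ms=3/14b
6) 1542.857ms=18/7b +128.571ms=3/14b
7) 1671.429ms=39/14b +128.571ms=3/14b
8) 1800.0ms=3b +600.0ms=1b
9) 2400.0ms=4b +1200.0ms=2b
Σ=6b of 6 (100bpm 3/4) — PASS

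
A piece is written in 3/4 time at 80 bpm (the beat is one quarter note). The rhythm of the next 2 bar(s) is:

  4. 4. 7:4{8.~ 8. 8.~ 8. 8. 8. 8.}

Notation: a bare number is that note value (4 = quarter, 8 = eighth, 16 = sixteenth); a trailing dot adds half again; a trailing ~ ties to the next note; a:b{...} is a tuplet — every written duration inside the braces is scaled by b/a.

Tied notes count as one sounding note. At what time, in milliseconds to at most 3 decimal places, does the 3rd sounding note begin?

note 3 onset = 3b = 2250.0ms

1. 0.0ms @ 0 + 1125.0ms (3/2)
2. 1125.0ms @ 3/2 + 1125.0ms (3/2)
3. 2250.0ms @ 3 + 642.857ms (6/7)
4. 2892.857ms @ 27/7 + 642.857ms (6/7)
5. 3535.714ms @ 33/7 + 321.429ms (3/7)
6. 3857.143ms @ 36/7 + 321.429ms (3/7)
7. 4178.571ms @ 39/7 + 321.429ms (3/7)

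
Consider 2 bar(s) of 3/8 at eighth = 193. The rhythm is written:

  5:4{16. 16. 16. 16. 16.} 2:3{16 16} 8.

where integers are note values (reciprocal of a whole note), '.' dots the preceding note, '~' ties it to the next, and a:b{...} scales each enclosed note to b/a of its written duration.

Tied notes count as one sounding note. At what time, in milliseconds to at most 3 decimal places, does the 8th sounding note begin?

note 8 onset = 9/2b = 1398.964ms

1. 0.0ms @ 0 + 186.528ms (3/5)
2. 186.528ms @ 3/5 + 186.528ms (3/5)
3. 373.057ms @ 6/5 + 186.528ms (3/5)
4. 559.585ms @ 9/5 + 186.528ms (3/5)
5. 746.114ms @ 12/5 + 186.528ms (3/5)
6. 932.642ms @ 3 + 233.161ms (3/4)
7. 1165.803ms @ 15/4 + 233.161ms (3/4)
8. 1398.964ms @ 9/2 + 466.321ms (3/2)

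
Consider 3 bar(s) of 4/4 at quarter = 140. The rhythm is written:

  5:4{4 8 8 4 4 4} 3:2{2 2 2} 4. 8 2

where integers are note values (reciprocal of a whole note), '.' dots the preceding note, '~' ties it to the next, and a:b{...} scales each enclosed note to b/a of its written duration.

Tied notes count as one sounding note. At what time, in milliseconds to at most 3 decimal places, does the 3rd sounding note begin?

note 3 onset = 6/5b = 514.286ms

1. 0.0ms @ 0 + 342.857ms (4/5)
2. 342.857ms @ 4/5 + 171.429ms (2/5)
3. 514.286ms @ 6/5 + 171.429ms (2/5)
4. 685.714ms @ 8/5 + 342.857ms (4/5)
5. 1028.571ms @ 12/5 + 342.857ms (4/5)
6. 1371.429ms @ 16/5 + 342.857ms (4/5)
7. 1714.286ms @ 4 + 571.429ms (4/3)
8. 2285.714ms @ 16/3 + 571.429ms (4/3)
9. 2857.143ms @ 20/3 + 571.429ms (4/3)
10. 3428.571ms @ 8 + 642.857ms (3/2)
11. 4071.429ms @ 19/2 + 214.286ms (1/2)
12. 4285.714ms @ 10 + 857.143ms (2)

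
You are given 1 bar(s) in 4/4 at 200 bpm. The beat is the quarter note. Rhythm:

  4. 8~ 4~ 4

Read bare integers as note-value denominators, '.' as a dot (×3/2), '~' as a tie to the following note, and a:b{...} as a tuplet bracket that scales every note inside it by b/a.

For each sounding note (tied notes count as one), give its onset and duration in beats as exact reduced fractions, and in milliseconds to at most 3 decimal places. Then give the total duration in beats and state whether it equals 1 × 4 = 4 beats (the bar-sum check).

1) 0.0ms=0b +450.0ms=3/2b
2) 450.0ms=3/2b +750.0ms=5/2b
Σ=4b of 4 (200bpm 4/4) — PASS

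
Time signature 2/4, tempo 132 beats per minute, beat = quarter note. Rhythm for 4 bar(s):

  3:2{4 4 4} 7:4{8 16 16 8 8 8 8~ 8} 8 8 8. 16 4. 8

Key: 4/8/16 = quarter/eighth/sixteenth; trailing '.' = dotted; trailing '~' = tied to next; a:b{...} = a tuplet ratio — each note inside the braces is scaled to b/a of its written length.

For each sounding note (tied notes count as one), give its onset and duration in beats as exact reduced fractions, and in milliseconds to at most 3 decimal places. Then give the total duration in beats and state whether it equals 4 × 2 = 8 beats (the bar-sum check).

1) 0.0ms=0b +303.03ms=2/3b
2) 303.03ms=2/3b +303.03ms=2/3b
3) 606.061ms=4/3b +303.03ms=2/3b
4) 909.091ms=2b +129.87ms=2/7b
5) 1038.961ms=16/7b +64.935ms=1/7b
6) 1103.896ms=17/7b +64.935ms=1/7b
7) 1168.831ms=18/7b +129.87ms=2/7b
8) 1298.701ms=20/7b +129.87ms=2/7b
9) 1428.571ms=22/7b +129.87ms=2/7b
10) 1558.442ms=24/7b +259.74ms=4/7b
11) 1818.182ms=4b +227.273ms=1/2b
12) 2045.455ms=9/2b +227.273ms=1/2b
13) 2272.727ms=5b +340.909ms=3/4b
14) 2613.636ms=23/4b +113.636ms=1/4b
15) 2727.273ms=6b +681.818ms=3/2b
16) 3409.091ms=15/2b +227.273ms=1/2b
Σ=8b of 8 (132bpm 2/4) — PASS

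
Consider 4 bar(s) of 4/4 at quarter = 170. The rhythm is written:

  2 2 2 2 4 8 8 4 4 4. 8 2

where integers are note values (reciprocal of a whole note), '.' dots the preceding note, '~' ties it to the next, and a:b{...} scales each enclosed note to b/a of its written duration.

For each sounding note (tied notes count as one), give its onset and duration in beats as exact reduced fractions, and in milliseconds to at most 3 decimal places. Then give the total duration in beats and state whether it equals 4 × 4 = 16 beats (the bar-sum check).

1) 0.0ms=0b +705.882ms=2b
2) 705.882ms=2b +705.882ms=2b
3) 1411.765ms=4b +705.882ms=2b
4) 2117.647ms=6b +705.882ms=2b
5) 2823.529ms=8b +352.941ms=1b
6) 3176.471ms=9b +176.471ms=1/2b
7) 3352.941ms=19/2b +176.471ms=1/2b
8) 3529.412ms=10b +352.941ms=1b
9) 3882.353ms=11b +352.941ms=1b
10) 4235.294ms=12b +529.412ms=3/2b
11) 4764.706ms=27/2b +176.471ms=1/2b
12) 4941.176ms=14b +705.882ms=2b
Σ=16b of 16 (170bpm 4/4) — PASS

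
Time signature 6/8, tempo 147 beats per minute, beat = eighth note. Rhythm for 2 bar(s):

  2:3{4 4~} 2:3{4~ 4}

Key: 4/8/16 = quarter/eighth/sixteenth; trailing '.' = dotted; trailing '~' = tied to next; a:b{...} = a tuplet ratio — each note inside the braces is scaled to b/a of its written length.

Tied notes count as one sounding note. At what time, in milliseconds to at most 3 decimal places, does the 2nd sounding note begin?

note 2 onset = 3b = 1224.49ms

1. 0.0ms @ 0 + 1224.49ms (3)
2. 1224.49ms @ 3 + 3673.469ms (9)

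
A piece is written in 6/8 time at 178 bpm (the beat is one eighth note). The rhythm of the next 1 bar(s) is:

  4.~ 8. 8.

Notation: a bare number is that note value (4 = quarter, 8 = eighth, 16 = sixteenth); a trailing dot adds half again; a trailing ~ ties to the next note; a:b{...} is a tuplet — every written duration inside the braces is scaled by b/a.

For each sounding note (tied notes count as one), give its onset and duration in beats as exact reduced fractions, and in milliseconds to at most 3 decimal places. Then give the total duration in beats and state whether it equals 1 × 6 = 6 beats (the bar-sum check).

1) 0.0ms=0b +1516.854ms=9/2b
2) 1516.854ms=9/2b +505.618ms=3/2b
Σ=6b of 6 (178bpm 6/8) — PASS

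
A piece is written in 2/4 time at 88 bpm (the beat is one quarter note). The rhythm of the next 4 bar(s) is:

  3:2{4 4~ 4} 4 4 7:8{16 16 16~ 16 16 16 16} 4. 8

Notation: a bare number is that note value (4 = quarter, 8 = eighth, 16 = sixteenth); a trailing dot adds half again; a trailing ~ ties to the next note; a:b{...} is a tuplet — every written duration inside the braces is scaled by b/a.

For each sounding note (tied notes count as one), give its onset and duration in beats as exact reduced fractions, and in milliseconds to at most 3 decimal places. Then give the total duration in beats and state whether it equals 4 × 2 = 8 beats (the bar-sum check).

1) 0.0ms=0b +454.545ms=2/3b
2) 454.545ms=2/3b +909.091ms=4/3b
3) 1363.636ms=2b +681.818ms=1b
4) 2045.455ms=3b +681.818ms=1b
5) 2727.273ms=4b +194.805ms=2/7b
6) 2922.078ms=30/7b +194.805ms=2/7b
7) 3116.883ms=32/7b +389.61ms=4/7b
8) 3506.494ms=36/7b +194.805ms=2/7b
9) 3701.299ms=38/7b +194.805ms=2/7b
10) 3896.104ms=40/7b +194.805ms=2/7b
11) 4090.909ms=6b +1022.727ms=3/2b
12) 5113.636ms=15/2b +340.909ms=1/2b
Σ=8b of 8 (88bpm 2/4) — PASS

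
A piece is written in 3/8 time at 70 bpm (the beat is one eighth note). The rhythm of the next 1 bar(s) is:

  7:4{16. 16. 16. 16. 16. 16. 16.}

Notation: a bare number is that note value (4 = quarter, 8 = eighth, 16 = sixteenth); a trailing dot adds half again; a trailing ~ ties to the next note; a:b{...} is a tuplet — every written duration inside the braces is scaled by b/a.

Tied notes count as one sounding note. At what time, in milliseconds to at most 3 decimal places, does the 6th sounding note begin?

note 6 onset = 15/7b = 1836.735ms

1. 0.0ms @ 0 + 367.347ms (3/7)
2. 367.347ms @ 3/7 + 367.347ms (3/7)
3. 734.694ms @ 6/7 + 367.347ms (3/7)
4. 1102.041ms @ 9/7 + 367.347ms (3/7)
5. 1469.388ms @ 12/7 + 367.347ms (3/7)
6. 1836.735ms @ 15/7 + 367.347ms (3/7)
7. 2204.082ms @ 18/7 + 367.347ms (3/7)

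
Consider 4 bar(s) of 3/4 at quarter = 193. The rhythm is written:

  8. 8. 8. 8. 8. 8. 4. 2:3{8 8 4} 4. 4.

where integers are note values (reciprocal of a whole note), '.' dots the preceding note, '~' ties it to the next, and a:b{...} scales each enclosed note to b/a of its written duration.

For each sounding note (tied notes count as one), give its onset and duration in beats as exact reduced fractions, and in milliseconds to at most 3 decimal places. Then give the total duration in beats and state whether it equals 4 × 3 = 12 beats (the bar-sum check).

1) 0.0ms=0b +233.161ms=3/4b
2) 233.161ms=3/4b +233.161ms=3/4b
3) 466.321ms=3/2b +233.161ms=3/4b
4) 699.482ms=9/4b +233.161ms=3/4b
5) 932.642ms=3b +233.161ms=3/4b
6) 1165.803ms=15/4b +233.161ms=3/4b
7) 1398.964ms=9/2b +466.321ms=3/2b
8) 1865.285ms=6b +233.161ms=3/4b
9) 2098.446ms=27/4b +233.161ms=3/4b
10) 2331.606ms=15/2b +466.321ms=3/2b
11) 2797.927ms=9b +466.321ms=3/2b
12) 3264.249ms=21/2b +466.321ms=3/2b
Σ=12b of 12 (193bpm 3/4) — PASS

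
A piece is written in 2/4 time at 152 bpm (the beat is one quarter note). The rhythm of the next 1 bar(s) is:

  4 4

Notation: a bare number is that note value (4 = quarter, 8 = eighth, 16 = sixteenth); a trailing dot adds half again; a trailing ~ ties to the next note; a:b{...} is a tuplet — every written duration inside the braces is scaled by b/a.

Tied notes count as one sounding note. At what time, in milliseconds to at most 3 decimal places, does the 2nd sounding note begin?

1. 0.0ms @ 0 + 394.737ms (1)
2. 394.737ms @ 1 + 394.737ms (1)

note 2 onset = 1b = 394.737ms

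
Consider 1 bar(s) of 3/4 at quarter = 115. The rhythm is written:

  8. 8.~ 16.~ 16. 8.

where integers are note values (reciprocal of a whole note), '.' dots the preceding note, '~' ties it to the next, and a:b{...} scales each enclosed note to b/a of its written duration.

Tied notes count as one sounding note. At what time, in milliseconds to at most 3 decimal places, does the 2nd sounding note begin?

1. 0.0ms @ 0 + 391.304ms (3/4)
2. 391.304ms @ 3/4 + 782.609ms (3/2)
3. 1173.913ms @ 9/4 + 391.304ms (3/4)

note 2 onset = 3/4b = 391.304ms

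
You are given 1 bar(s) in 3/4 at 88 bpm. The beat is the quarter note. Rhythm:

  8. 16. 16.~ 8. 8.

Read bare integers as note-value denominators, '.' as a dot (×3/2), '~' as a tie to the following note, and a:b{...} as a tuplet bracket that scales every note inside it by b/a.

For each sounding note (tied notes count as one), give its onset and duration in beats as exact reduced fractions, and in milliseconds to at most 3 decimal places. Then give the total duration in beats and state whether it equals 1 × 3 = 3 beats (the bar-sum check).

1) 0.0ms=0b +511.364ms=3/4b
2) 511.364ms=3/4b +255.682ms=3/8b
3) 767.045ms=9/8b +767.045ms=9/8b
4) 1534.091ms=9/4b +511.364ms=3/4b
Σ=3b of 3 (88bpm 3/4) — PASS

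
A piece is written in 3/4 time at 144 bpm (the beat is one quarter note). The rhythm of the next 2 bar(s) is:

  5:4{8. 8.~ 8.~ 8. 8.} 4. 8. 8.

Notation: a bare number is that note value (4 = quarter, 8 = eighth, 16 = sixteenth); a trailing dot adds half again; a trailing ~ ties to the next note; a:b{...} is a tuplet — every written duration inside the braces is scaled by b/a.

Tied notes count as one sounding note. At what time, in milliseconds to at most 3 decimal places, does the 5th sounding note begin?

1. 0.0ms @ 0 + 250.0ms (3/5)
2. 250.0ms @ 3/5 + 750.0ms (9/5)
3. 1000.0ms @ 12/5 + 250.0ms (3/5)
4. 1250.0ms @ 3 + 625.0ms (3/2)
5. 1875.0ms @ 9/2 + 312.5ms (3/4)
6. 2187.5ms @ 21/4 + 312.5ms (3/4)

note 5 onset = 9/2b = 1875.0ms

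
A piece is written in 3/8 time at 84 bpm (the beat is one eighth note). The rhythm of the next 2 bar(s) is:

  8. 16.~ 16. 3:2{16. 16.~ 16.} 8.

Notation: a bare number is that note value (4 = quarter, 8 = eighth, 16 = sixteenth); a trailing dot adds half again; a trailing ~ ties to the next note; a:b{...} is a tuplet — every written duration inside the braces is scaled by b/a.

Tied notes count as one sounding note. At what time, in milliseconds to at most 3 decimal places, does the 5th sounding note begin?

note 5 onset = 9/2b = 3214.286ms

1. 0.0ms @ 0 + 1071.429ms (3/2)
2. 1071.429ms @ 3/2 + 1071.429ms (3/2)
3. 2142.857ms @ 3 + 357.143ms (1/2)
4. 2500.0ms @ 7/2 + 714.286ms (1)
5. 3214.286ms @ 9/2 + 1071.429ms (3/2)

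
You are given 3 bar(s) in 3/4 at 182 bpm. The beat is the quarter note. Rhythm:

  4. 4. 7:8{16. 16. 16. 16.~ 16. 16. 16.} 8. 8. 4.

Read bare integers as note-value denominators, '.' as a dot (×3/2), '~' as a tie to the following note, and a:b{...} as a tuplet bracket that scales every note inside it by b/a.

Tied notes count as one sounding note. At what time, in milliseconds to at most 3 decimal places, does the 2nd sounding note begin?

1. 0.0ms @ 0 + 494.505ms (3/2)
2. 494.505ms @ 3/2 + 494.505ms (3/2)
3. 989.011ms @ 3 + 141.287ms (3/7)
4. 1130.298ms @ 24/7 + 141.287ms (3/7)
5. 1271.586ms @ 27/7 + 141.287ms (3/7)
6. 1412.873ms @ 30/7 + 282.575ms (6/7)
7. 1695.447ms @ 36/7 + 141.287ms (3/7)
8. 1836.735ms @ 39/7 + 141.287ms (3/7)
9. 1978.022ms @ 6 + 247.253ms (3/4)
10. 2225.275ms @ 27/4 + 247.253ms (3/4)
11. 2472.527ms @ 15/2 + 494.505ms (3/2)

note 2 onset = 3/2b = 494.505ms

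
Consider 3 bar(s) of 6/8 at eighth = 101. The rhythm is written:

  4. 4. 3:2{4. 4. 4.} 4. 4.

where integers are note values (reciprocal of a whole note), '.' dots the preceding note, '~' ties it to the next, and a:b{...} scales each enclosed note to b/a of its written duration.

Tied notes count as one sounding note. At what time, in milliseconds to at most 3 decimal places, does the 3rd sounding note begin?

note 3 onset = 6b = 3564.356ms

1. 0.0ms @ 0 + 1782.178ms (3)
2. 1782.178ms @ 3 + 1782.178ms (3)
3. 3564.356ms @ 6 + 1188.119ms (2)
4. 4752.475ms @ 8 + 1188.119ms (2)
5. 5940.594ms @ 10 + 1188.119ms (2)
6. 7128.713ms @ 12 + 1782.178ms (3)
7. 8910.891ms @ 15 + 1782.178ms (3)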